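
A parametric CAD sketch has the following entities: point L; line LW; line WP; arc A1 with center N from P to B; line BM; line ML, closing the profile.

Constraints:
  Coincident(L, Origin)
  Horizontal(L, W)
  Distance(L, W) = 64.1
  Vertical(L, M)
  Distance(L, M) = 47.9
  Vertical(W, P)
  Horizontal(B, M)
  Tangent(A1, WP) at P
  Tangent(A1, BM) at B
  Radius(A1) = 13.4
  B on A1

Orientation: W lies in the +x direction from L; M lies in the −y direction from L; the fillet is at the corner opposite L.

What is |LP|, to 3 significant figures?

72.8

The virtual corner opposite L is at (64.1, -47.9). The tangent condition forces NP to be normal to WP and tangency of A1 to BM means the radius NB is perpendicular to BM, with radius 13.4, so the center N sits 13.4 in from both sides at N = (50.7, -34.5). That places the tangent points at P = (64.1, -34.5) on WP and B = (50.7, -47.9) on BM. Then |LP| = |P − L| = 72.8.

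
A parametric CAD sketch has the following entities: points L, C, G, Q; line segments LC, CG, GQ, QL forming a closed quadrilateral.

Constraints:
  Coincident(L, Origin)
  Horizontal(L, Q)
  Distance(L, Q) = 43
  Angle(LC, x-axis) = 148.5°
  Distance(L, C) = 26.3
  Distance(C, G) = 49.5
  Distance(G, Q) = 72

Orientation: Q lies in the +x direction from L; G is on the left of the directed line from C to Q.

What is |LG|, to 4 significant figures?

57.82

L is at the origin; LQ is horizontal with |LQ| = 43.0 and Q in +x, so Q = (43.0, 0). LC runs at 148.5° with |LC| = 26.3, so C = (-22.42, 13.74). G is determined by |CG| = 49.5 and |GQ| = 72.0 together: it lies at the intersection of circle(C, 49.5) and circle(Q, 72.0). With |CQ| = 66.85, the foot of the radical line on CQ is 12.98 from C and the perpendicular offset is √(49.5² − 12.98²) = 47.77. Taking the left-of-CQ solution: G = (0.09702, 57.82).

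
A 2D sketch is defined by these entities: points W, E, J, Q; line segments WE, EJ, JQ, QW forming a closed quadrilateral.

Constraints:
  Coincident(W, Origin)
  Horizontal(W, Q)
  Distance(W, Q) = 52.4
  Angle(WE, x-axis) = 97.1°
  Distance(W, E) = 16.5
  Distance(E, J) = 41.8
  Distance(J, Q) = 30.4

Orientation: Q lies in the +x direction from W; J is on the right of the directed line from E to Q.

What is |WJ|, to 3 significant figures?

29.8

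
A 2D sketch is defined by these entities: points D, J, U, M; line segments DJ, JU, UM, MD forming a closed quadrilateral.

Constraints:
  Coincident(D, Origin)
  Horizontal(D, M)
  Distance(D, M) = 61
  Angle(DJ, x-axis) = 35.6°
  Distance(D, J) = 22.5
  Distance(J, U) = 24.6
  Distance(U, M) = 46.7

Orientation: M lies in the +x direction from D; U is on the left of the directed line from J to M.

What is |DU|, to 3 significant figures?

45.9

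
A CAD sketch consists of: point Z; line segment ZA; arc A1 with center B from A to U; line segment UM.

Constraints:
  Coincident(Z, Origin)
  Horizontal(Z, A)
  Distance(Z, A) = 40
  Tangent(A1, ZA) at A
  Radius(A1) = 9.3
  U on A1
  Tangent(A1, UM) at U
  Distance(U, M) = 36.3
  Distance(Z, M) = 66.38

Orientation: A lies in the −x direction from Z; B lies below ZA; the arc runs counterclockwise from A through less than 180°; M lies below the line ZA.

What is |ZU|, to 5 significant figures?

50.229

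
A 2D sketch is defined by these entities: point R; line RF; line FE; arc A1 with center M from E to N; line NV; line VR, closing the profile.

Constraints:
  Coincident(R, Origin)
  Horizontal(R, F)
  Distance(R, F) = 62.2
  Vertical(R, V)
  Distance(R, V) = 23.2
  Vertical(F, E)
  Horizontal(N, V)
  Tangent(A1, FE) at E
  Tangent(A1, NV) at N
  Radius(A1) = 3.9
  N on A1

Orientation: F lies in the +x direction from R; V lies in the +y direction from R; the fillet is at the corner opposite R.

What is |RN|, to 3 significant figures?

62.7

R is at the origin; R and F share the same y with |RF| = 62.2 and F on the +x side, so F = (62.2, 0.00). RV is vertical with |RV| = 23.2 and V on the +y side, so V = (0.00, 23.2). The virtual corner opposite R is at (62.2, 23.2). A1 meets FE tangentially, so ME is at right angles to FE and since A1 is tangent to NV there, MN ⟂ NV, with radius 3.9, so the center M sits 3.9 in from both sides at M = (58.3, 19.3). That places the tangent points at E = (62.2, 19.3) on FE and N = (58.3, 23.2) on NV. Then |RN| = |N − R| = 62.7.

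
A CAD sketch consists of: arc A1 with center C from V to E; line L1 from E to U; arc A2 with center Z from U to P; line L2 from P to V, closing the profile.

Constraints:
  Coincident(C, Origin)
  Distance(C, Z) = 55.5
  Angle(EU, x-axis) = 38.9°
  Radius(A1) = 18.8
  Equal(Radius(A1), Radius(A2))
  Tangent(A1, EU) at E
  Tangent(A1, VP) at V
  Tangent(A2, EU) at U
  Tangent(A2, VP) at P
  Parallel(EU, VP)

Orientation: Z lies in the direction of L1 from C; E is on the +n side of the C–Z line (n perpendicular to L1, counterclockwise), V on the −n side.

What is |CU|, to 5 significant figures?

58.598

The slot axis is L1's direction at 38.9°, so u = (cos 38.9°, sin 38.9°) = (0.77824, 0.62796) and n = (−sin 38.9°, cos 38.9°) = (-0.62796, 0.77824). C is at the origin and Z lies 55.5 along u from C, so Z = 55.5·u = (43.192, 34.852). Tangency of A1 to both parallel lines with radius 18.8 puts E and V at C ± 18.8·n: E = (-11.806, 14.631), V = (11.806, -14.631). Equal radii place U and P the same way about Z: U = Z + 18.8·n = (31.387, 49.483), P = Z − 18.8·n = (54.998, 20.221). Then |CU| = |U − C| = 58.598.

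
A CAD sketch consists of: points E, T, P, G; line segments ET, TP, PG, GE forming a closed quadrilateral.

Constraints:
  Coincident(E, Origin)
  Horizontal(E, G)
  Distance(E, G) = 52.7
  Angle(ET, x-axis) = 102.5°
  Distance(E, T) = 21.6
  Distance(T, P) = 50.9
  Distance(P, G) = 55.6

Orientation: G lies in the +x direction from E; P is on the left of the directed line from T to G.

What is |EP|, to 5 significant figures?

63.410

E is at the origin; E and G share the same y with |EG| = 52.7 and G in +x, so G = (52.7, 0). ET runs at 102.5° with |ET| = 21.6, so T = (-4.6751, 21.088). P is determined by |TP| = 50.9 and |PG| = 55.6 together: it lies at the intersection of circle(T, 50.9) and circle(G, 55.6). With |TG| = 61.128, the foot of the radical line on TG is 26.470 from T and the perpendicular offset is √(50.9² − 26.470²) = 43.476. Taking the left-of-TG solution: P = (35.168, 52.764).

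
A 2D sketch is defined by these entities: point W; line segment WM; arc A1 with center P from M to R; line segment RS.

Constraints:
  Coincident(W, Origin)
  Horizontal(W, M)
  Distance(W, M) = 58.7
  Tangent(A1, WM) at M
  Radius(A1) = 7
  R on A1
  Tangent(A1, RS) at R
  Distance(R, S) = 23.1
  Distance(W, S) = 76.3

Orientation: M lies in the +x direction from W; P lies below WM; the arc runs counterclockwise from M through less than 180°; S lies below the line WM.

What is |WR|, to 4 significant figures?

55.35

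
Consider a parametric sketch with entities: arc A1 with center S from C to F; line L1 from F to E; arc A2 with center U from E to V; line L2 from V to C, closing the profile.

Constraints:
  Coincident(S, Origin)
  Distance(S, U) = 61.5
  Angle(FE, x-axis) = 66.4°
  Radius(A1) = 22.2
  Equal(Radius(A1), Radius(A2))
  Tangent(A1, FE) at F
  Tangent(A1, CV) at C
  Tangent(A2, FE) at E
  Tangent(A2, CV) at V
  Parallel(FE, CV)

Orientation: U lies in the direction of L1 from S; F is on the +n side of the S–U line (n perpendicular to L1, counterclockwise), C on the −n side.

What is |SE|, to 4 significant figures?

65.38

The slot axis is L1's direction at 66.4°, so u = (cos 66.4°, sin 66.4°) = (0.4003, 0.9164) and n = (−sin 66.4°, cos 66.4°) = (-0.9164, 0.4003). S is at the origin and U lies 61.5 along u from S, so U = 61.5·u = (24.62, 56.36). Tangency of A1 to both parallel lines with radius 22.2 puts F and C at S ± 22.2·n: F = (-20.34, 8.888), C = (20.34, -8.888). Equal radii place E and V the same way about U: E = U + 22.2·n = (4.278, 65.24), V = U − 22.2·n = (44.96, 47.47). Then |SE| = |E − S| = 65.38.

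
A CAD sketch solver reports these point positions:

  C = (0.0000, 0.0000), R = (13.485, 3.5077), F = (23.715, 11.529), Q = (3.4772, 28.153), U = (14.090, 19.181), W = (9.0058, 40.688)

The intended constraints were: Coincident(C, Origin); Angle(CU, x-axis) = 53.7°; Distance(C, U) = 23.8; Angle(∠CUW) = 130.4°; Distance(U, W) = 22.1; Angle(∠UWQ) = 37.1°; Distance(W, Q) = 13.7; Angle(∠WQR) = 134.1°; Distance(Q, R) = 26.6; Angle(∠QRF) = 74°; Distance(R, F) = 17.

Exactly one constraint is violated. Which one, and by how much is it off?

Distance(R, F) = 17 — off by 4.00.

C = (0.00, 0.00) ✓; CU at 53.70° ✓; |CU| = 23.80 ✓; ∠CUW = 130.4° ✓; |UW| = 22.10 ✓; ∠UWQ = 37.10° ✓; |WQ| = 13.70 ✓; ∠WQR = 134.1° ✓; |QR| = 26.60 ✓; ∠QRF = 74.00° ✓; |RF| = 13.00 ✗.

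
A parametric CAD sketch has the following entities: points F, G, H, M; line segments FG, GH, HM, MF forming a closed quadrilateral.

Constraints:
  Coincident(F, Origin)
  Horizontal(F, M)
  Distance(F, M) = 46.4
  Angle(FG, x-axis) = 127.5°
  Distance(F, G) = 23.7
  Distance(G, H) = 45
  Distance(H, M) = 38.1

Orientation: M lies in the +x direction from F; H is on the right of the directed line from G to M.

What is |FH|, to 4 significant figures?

21.31

F is at the origin; FM is horizontal with |FM| = 46.4 and M in +x, so M = (46.4, 0). FG runs at 127.5° with |FG| = 23.7, so G = (-14.43, 18.80). H is determined by |GH| = 45.0 and |HM| = 38.1 together: it lies at the intersection of circle(G, 45.0) and circle(M, 38.1). With |GM| = 63.67, the foot of the radical line on GM is 36.34 from G and the perpendicular offset is √(45.0² − 36.34²) = 26.55. Taking the right-of-GM solution: H = (12.45, -17.29).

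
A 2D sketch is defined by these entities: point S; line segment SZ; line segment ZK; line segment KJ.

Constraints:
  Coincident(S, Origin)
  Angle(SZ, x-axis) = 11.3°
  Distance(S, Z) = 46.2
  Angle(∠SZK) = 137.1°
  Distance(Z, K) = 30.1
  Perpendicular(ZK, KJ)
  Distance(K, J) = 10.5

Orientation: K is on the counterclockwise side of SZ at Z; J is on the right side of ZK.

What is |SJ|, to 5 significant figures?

76.476

S is at the origin; SZ runs at 11.3° with length 46.2, so Z = 46.2·(cos 11.3°, sin 11.3°) = (45.304, 9.0527). ∠SZK = 137.1°, so ZK runs at 11.3° + (180° − 137.1°) = 54.200° from the x-axis; with |ZK| = 30.1, K = Z + 30.1·(cos 54.200°, sin 54.200°) = (62.912, 33.466). The perpendicularity gives KJ at right angles to ZK; with |KJ| = 10.5 on the right of ZK, J = K + 10.5·(0.81106, -0.58496) = (71.428, 27.324). Then |SJ| = |J − S| = 76.476.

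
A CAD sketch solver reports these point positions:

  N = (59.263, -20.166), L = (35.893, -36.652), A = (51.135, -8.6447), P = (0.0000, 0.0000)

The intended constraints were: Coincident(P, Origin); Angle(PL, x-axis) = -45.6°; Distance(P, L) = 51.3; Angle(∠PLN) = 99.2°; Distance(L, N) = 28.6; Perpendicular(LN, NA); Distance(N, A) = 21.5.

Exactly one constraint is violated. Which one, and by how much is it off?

Distance(N, A) = 21.5 — off by 7.40.

P = (0.00, 0.00) ✓; PL at -45.60° ✓; |PL| = 51.30 ✓; ∠PLN = 99.20° ✓; |LN| = 28.60 ✓; ∠(LN, NA) = 90.00° ✓; |NA| = 14.10 ✗.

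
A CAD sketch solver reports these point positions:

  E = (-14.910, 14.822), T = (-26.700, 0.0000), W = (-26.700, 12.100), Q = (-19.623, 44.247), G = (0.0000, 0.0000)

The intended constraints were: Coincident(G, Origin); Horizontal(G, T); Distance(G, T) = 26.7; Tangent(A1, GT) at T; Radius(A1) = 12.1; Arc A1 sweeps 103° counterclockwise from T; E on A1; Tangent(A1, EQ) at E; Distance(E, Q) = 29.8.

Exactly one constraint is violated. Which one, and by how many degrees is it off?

Tangent(A1, EQ) at E — off by 3.90°.

G = (0.00, 0.00) ✓; G.y = 0.00, T.y = 0.00 ✓; |GT| = 26.70 ✓; ∠(WT, TG) = 90.00° ✓; |WT| = 12.10 ✓; bearing(W→E) − bearing(W→T) = 103.0° ✓; |WE| = 12.10 ✓; ∠(WE, EQ) = 93.90° ✗; |EQ| = 29.80 ✓.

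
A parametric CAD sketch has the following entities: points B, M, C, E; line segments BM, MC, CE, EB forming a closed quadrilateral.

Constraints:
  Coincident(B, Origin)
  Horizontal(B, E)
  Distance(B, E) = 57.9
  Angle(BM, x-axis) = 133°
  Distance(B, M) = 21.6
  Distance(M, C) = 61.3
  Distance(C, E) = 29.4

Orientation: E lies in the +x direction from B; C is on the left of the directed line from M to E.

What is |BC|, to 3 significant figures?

52.8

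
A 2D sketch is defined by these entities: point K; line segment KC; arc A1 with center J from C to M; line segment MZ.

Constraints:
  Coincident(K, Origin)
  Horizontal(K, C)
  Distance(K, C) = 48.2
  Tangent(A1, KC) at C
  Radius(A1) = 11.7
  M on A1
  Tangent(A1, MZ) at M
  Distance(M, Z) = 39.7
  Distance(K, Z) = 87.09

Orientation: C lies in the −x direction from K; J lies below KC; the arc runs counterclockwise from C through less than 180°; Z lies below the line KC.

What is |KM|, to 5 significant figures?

59.068

K is at the origin; K and C share the same y with |KC| = 48.2 and C on the −x side, so C = (-48.200, 0.0000). The tangent condition forces JC to be normal to KC, so J = C + (0, -11.7) = (-48.200, -11.700). Since JM ⟂ MZ (tangency), |JZ| = √(11.7² + 39.7²) = 41.388 regardless of where M sits on A1. So Z lies on both circle(K, 87.09) and circle(J, 41.388); the below-KC intersection is Z = (-76.189, -42.190). M is the foot of the tangent from Z: M = (-58.704, -6.5472).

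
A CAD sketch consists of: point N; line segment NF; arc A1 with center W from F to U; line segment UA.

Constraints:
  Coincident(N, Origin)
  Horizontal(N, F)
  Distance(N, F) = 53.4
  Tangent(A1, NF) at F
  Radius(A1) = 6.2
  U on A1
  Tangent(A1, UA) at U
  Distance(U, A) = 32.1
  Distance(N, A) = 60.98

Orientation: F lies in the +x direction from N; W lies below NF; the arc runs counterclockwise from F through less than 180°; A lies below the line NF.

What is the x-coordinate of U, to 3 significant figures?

47.2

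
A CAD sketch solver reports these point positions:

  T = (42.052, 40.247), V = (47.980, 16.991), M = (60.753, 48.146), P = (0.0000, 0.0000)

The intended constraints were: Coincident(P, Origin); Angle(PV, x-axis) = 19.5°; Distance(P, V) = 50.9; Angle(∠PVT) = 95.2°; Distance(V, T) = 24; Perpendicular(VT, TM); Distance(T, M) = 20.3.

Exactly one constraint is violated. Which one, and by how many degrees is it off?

Perpendicular(VT, TM) — off by 8.60°.

P = (0.00, 0.00) ✓; PV at 19.50° ✓; |PV| = 50.90 ✓; ∠PVT = 95.20° ✓; |VT| = 24.00 ✓; ∠(VT, TM) = 81.40° ✗; |TM| = 20.30 ✓.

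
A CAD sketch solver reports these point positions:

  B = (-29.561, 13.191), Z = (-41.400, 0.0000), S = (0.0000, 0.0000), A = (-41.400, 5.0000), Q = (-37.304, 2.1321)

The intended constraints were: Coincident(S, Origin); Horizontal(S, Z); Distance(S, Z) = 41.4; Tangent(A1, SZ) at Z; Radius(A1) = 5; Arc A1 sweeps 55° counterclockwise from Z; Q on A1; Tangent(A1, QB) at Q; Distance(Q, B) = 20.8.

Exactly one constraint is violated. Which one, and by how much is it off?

Distance(Q, B) = 20.8 — off by 7.30.

S = (0.00, 0.00) ✓; S.y = 0.00, Z.y = 0.00 ✓; |SZ| = 41.40 ✓; ∠(AZ, ZS) = 90.00° ✓; |AZ| = 5.000 ✓; bearing(A→Q) − bearing(A→Z) = 55.00° ✓; |AQ| = 5.000 ✓; ∠(AQ, QB) = 90.00° ✓; |QB| = 13.50 ✗.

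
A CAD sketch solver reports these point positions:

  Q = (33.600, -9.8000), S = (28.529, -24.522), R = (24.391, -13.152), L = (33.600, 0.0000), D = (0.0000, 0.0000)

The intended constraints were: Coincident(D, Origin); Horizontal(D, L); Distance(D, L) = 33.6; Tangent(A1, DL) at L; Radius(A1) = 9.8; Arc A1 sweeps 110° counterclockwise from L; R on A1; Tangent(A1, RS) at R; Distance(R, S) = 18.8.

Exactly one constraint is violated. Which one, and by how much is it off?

Distance(R, S) = 18.8 — off by 6.70.

D = (0.00, 0.00) ✓; D.y = 0.00, L.y = 0.00 ✓; |DL| = 33.60 ✓; ∠(QL, LD) = 90.00° ✓; |QL| = 9.800 ✓; bearing(Q→R) − bearing(Q→L) = 110.0° ✓; |QR| = 9.800 ✓; ∠(QR, RS) = 90.00° ✓; |RS| = 12.10 ✗.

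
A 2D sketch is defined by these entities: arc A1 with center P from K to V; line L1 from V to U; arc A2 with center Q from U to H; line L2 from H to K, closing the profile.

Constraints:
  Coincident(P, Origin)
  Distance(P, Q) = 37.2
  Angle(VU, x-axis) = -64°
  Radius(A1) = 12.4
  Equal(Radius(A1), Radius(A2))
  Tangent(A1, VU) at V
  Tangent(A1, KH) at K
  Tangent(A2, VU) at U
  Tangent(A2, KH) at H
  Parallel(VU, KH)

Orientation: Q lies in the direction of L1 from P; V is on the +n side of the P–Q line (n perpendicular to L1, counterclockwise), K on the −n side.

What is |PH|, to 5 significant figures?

39.212

The slot axis is L1's direction at -64.0°, so u = (cos -64.0°, sin -64.0°) = (0.43837, -0.89879) and n = (−sin -64.0°, cos -64.0°) = (0.89879, 0.43837). P is at the origin and Q lies 37.2 along u from P, so Q = 37.2·u = (16.307, -33.435). Tangency of A1 to both parallel lines with radius 12.4 puts V and K at P ± 12.4·n: V = (11.145, 5.4358), K = (-11.145, -5.4358). Equal radii place U and H the same way about Q: U = Q + 12.4·n = (27.452, -27.999), H = Q − 12.4·n = (5.1624, -38.871). Then |PH| = |H − P| = 39.212.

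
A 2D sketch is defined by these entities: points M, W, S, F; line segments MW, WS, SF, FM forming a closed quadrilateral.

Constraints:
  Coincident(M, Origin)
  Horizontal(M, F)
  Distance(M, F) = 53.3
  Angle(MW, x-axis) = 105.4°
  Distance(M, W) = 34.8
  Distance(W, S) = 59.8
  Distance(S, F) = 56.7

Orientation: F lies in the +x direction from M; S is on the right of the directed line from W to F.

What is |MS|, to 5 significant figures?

25.214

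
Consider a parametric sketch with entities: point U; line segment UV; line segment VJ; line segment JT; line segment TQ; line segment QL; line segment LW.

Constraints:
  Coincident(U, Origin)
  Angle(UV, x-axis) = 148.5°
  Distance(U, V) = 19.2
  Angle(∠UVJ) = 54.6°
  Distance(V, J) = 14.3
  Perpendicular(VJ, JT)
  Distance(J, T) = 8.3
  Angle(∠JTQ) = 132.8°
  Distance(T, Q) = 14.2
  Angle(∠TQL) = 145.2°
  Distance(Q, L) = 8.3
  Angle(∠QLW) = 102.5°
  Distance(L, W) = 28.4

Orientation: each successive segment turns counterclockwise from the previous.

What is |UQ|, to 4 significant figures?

7.597

U is at the origin; UV runs at 148.5° with length 19.2, so V = (-16.37, 10.03). ∠UVJ = 54.6° gives VJ at -86.10° from the x-axis; with |VJ| = 14.3, J = (-15.40, -4.235). The perpendicularity gives JT at right angles to VJ, so JT runs at 3.900°; with |JT| = 8.3, T = (-7.117, -3.670). ∠JTQ = 132.8° gives TQ at 51.10° from the x-axis; with |TQ| = 14.2, Q = (1.800, 7.381). Then |UQ| = |Q − U| = 7.597.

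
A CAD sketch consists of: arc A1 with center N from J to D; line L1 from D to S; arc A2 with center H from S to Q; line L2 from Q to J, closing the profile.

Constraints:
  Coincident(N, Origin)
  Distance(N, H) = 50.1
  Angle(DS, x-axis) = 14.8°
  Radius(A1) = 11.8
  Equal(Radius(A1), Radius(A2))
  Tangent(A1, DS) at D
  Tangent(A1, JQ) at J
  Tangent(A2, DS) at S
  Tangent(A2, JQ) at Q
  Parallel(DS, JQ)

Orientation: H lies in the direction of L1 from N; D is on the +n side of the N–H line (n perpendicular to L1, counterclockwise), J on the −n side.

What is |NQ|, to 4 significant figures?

51.47

The slot axis is L1's direction at 14.8°, so u = (cos 14.8°, sin 14.8°) = (0.9668, 0.2554) and n = (−sin 14.8°, cos 14.8°) = (-0.2554, 0.9668). N is at the origin and H lies 50.1 along u from N, so H = 50.1·u = (48.44, 12.80). Tangency of A1 to both parallel lines with radius 11.8 puts D and J at N ± 11.8·n: D = (-3.014, 11.41), J = (3.014, -11.41). Equal radii place S and Q the same way about H: S = H + 11.8·n = (45.42, 24.21), Q = H − 11.8·n = (51.45, 1.389). Then |NQ| = |Q − N| = 51.47.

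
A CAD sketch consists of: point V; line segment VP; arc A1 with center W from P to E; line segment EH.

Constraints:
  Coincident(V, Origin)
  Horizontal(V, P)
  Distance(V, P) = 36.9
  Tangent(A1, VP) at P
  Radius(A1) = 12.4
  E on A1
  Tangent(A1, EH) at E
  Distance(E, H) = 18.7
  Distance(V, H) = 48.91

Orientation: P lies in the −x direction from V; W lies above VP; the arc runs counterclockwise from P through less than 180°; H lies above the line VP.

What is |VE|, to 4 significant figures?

31.58

Checks: V.y = 0.00, P.y = 0.00 ✓; |WE| = 12.40 ✓; ∠(WE, EH) = 90.00° ✓; |EH| = 18.70 ✓; |VH| = 48.91 ✓.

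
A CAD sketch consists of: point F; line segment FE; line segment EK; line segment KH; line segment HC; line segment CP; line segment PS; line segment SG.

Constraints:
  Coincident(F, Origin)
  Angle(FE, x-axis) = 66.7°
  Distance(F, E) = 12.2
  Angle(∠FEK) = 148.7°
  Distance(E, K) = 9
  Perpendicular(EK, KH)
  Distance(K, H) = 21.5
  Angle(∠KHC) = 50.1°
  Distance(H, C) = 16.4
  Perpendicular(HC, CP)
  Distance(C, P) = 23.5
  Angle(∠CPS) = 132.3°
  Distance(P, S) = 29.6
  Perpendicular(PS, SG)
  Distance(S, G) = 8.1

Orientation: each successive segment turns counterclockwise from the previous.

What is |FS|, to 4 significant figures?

53.53

F is at the origin; FE runs at 66.7° with length 12.2, so E = (4.826, 11.21). ∠FEK = 148.7° gives EK at 98.00° from the x-axis; with |EK| = 9.0, K = (3.573, 20.12). EK ⟂ KH, so KH runs at -172.0°; with |KH| = 21.5, H = (-17.72, 17.13). ∠KHC = 50.1° gives HC at -42.10° from the x-axis; with |HC| = 16.4, C = (-5.549, 6.130). The perpendicularity gives CP at right angles to HC, so CP runs at 47.90°; with |CP| = 23.5, P = (10.21, 23.57). ∠CPS = 132.3° gives PS at 95.60° from the x-axis; with |PS| = 29.6, S = (7.317, 53.03). Then |FS| = |S − F| = 53.53.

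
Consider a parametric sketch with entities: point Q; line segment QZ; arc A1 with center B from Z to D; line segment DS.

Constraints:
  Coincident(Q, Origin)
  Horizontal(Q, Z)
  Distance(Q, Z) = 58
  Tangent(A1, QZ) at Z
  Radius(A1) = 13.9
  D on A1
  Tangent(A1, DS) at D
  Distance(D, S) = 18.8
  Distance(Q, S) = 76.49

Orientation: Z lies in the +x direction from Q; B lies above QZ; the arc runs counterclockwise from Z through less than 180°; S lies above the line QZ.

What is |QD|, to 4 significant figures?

73.53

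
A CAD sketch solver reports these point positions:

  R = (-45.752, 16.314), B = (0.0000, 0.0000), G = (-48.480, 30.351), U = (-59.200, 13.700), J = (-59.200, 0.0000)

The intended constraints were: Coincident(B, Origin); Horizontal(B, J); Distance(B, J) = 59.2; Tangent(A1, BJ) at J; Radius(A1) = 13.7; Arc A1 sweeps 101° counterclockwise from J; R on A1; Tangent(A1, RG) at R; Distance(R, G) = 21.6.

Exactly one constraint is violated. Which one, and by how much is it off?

Distance(R, G) = 21.6 — off by 7.30.

B = (0.00, 0.00) ✓; B.y = 0.00, J.y = 0.00 ✓; |BJ| = 59.20 ✓; ∠(UJ, JB) = 90.00° ✓; |UJ| = 13.70 ✓; bearing(U→R) − bearing(U→J) = 101.0° ✓; |UR| = 13.70 ✓; ∠(UR, RG) = 90.00° ✓; |RG| = 14.30 ✗.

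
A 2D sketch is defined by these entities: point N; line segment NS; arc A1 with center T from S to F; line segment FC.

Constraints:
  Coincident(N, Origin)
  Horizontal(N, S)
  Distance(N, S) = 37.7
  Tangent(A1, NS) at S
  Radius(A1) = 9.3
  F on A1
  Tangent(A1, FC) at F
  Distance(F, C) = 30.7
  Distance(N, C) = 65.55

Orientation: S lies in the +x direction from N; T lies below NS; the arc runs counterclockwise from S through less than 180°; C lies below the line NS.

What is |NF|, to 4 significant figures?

35.40

Checks: N = (0.00, 0.00) ✓; |TF| = 9.300 ✓; ∠(TF, FC) = 90.00° ✓; |FC| = 30.70 ✓; |NC| = 65.55 ✓.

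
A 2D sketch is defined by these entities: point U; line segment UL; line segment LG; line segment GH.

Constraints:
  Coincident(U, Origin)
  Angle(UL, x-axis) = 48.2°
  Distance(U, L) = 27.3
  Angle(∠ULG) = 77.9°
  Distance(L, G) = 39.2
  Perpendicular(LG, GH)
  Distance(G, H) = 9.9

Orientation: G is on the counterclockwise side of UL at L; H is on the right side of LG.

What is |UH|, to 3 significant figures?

49.6

∠ULG = 77.9°, so LG runs at 48.2° + (180° − 77.9°) = 150° from the x-axis; with |LG| = 39.2, G = L + 39.2·(cos 150°, sin 150°) = (-15.9, 39.8). The perpendicularity gives GH at right angles to LG; with |GH| = 9.9 on the right of LG, H = G + 9.9·(0.495, 0.869) = (-10.9, 48.4). Then |UH| = |H − U| = 49.6.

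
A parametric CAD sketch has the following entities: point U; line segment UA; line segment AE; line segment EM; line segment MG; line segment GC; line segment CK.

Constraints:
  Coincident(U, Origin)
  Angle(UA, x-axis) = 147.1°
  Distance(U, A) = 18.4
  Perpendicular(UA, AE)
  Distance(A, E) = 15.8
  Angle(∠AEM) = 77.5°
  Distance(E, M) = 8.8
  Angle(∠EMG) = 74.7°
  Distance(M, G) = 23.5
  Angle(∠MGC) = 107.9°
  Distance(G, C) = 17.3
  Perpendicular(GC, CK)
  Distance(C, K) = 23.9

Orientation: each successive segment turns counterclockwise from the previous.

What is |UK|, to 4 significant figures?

39.00

U is at the origin; UA runs at 147.1° with length 18.4, so A = (-15.45, 9.994). UA is perpendicular to AE, so AE runs at -122.9°; with |AE| = 15.8, E = (-24.03, -3.272). ∠AEM = 77.5° gives EM at -20.40° from the x-axis; with |EM| = 8.8, M = (-15.78, -6.339). ∠EMG = 74.7° gives MG at 84.90° from the x-axis; with |MG| = 23.5, G = (-13.69, 17.07). ∠MGC = 107.9° gives GC at 157.0° from the x-axis; with |GC| = 17.3, C = (-29.62, 23.83). The perpendicularity gives CK at right angles to GC, so CK runs at -113.0°; with |CK| = 23.9, K = (-38.96, 1.828). Then |UK| = |K − U| = 39.00.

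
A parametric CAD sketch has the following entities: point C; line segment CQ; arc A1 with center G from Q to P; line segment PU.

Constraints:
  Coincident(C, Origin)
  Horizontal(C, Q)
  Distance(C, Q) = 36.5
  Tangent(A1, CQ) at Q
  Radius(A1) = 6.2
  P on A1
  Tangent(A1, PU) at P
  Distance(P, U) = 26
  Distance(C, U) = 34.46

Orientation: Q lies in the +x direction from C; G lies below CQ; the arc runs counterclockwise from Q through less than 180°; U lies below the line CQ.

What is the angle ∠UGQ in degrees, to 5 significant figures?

143.39°

C is at the origin; CQ is horizontal with |CQ| = 36.5 and Q on the +x side, so Q = (36.500, 0.0000). Tangency of A1 to CQ means the radius GQ is perpendicular to CQ, so G = Q + (0, -6.2) = (36.500, -6.2000). Since GP ⟂ PU (tangency), |GU| = √(6.2² + 26.0²) = 26.729 regardless of where P sits on A1. So U lies on both circle(C, 34.46) and circle(G, 26.729); the below-CQ intersection is U = (20.559, -27.655). P is the foot of the tangent from U: P = (30.801, -3.7576).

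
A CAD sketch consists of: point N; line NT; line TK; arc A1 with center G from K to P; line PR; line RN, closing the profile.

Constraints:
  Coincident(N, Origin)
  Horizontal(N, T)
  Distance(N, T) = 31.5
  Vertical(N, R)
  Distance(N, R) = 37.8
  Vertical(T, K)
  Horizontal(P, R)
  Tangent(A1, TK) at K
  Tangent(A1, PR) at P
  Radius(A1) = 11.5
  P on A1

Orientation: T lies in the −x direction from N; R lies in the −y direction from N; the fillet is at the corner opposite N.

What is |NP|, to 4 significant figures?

42.76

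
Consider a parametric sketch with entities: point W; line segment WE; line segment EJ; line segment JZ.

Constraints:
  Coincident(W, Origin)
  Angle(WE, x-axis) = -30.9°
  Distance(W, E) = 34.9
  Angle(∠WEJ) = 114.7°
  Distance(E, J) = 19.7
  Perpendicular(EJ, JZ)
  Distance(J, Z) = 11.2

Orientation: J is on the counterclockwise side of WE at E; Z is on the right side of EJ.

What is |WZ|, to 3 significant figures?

54.9

W is at the origin; WE runs at -30.9° with length 34.9, so E = 34.9·(cos -30.9°, sin -30.9°) = (29.9, -17.9). ∠WEJ = 114.7°, so EJ runs at -30.9° + (180° − 114.7°) = 34.4° from the x-axis; with |EJ| = 19.7, J = E + 19.7·(cos 34.4°, sin 34.4°) = (46.2, -6.79). EJ ⟂ JZ; with |JZ| = 11.2 on the right of EJ, Z = J + 11.2·(0.565, -0.825) = (52.5, -16.0). Then |WZ| = |Z − W| = 54.9.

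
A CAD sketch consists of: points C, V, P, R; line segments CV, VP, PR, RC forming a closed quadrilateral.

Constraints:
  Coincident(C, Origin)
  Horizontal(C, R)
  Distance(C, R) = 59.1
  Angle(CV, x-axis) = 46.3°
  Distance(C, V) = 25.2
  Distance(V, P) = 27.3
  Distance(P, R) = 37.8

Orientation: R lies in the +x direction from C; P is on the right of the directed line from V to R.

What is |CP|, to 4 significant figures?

23.92

Checks: |VP| = 27.30 ✓; |PR| = 37.80 ✓.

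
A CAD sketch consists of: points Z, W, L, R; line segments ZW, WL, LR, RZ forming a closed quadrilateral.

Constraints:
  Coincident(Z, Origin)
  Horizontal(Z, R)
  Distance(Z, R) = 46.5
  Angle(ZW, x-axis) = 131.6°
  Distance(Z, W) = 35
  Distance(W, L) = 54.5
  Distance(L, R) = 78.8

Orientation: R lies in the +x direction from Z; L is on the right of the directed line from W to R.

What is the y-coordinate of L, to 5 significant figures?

-28.191

Checks: |WL| = 54.50 ✓; |LR| = 78.80 ✓.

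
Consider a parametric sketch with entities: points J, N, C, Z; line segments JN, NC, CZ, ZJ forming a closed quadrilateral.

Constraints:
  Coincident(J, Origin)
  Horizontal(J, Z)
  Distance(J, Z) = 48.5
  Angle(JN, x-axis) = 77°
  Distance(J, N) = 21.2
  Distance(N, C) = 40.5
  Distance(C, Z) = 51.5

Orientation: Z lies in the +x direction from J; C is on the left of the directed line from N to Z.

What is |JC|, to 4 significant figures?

59.54

Checks: J = (0.00, 0.00) ✓; |NC| = 40.50 ✓; |CZ| = 51.50 ✓.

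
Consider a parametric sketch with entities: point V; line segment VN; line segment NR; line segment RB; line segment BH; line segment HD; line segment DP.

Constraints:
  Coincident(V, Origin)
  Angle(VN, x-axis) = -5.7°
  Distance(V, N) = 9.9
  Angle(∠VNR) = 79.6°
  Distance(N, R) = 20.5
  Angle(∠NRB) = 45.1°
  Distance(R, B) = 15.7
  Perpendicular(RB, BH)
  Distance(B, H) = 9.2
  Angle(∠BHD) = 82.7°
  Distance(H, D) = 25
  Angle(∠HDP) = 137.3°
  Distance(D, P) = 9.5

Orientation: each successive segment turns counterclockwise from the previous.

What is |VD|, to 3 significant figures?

29.2

V is at the origin; VN runs at -5.7° with length 9.9, so N = (9.85, -0.983). ∠VNR = 79.6° gives NR at 94.7° from the x-axis; with |NR| = 20.5, R = (8.17, 19.4). ∠NRB = 45.1° gives RB at -130° from the x-axis; with |RB| = 15.7, B = (-2.00, 7.49). RB ⟂ BH, so BH runs at -40.4°; with |BH| = 9.2, H = (5.00, 1.53). ∠BHD = 82.7° gives HD at 56.9° from the x-axis; with |HD| = 25.0, D = (18.7, 22.5). Then |VD| = |D − V| = 29.2.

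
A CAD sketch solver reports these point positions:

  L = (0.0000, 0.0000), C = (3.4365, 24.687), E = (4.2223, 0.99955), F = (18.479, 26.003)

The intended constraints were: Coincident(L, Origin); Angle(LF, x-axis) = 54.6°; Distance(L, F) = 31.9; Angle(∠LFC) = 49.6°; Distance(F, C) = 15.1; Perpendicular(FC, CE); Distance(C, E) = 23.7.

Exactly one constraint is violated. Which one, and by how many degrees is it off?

Perpendicular(FC, CE) — off by 3.10°.

L = (0.00, 0.00) ✓; LF at 54.60° ✓; |LF| = 31.90 ✓; ∠LFC = 49.60° ✓; |FC| = 15.10 ✓; ∠(FC, CE) = 86.90° ✗; |CE| = 23.70 ✓.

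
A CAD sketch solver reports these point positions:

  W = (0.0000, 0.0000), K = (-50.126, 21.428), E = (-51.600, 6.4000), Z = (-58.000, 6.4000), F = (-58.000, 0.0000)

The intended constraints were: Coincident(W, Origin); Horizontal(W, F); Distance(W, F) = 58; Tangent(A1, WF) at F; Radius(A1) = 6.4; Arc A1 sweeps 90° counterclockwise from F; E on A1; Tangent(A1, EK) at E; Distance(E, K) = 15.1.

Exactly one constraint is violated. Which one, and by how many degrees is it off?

Tangent(A1, EK) at E — off by 5.60°.

W = (0.00, 0.00) ✓; W.y = 0.00, F.y = 0.00 ✓; |WF| = 58.00 ✓; ∠(ZF, FW) = 90.00° ✓; |ZF| = 6.400 ✓; bearing(Z→E) − bearing(Z→F) = 90.00° ✓; |ZE| = 6.400 ✓; ∠(ZE, EK) = 95.60° ✗; |EK| = 15.10 ✓.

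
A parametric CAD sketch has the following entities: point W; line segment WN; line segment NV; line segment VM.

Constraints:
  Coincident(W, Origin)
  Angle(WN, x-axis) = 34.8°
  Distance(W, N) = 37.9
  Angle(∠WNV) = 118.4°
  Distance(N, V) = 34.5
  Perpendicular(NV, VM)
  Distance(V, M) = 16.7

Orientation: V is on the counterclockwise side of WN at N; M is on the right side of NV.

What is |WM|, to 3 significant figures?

72.5

∠WNV = 118.4°, so NV runs at 34.8° + (180° − 118.4°) = 96.4° from the x-axis; with |NV| = 34.5, V = N + 34.5·(cos 96.4°, sin 96.4°) = (27.3, 55.9). The perpendicularity gives VM at right angles to NV; with |VM| = 16.7 on the right of NV, M = V + 16.7·(0.994, 0.111) = (43.9, 57.8). Then |WM| = |M − W| = 72.5.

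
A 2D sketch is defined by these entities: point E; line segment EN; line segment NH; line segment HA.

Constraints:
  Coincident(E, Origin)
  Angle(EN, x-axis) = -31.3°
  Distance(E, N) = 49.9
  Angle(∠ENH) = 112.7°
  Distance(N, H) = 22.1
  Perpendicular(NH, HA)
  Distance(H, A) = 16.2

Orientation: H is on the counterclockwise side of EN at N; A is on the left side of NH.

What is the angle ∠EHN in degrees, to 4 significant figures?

48.06°

E is at the origin; EN runs at -31.3° with length 49.9, so N = 49.9·(cos -31.3°, sin -31.3°) = (42.64, -25.92). ∠ENH = 112.7°, so NH runs at -31.3° + (180° − 112.7°) = 36.00° from the x-axis; with |NH| = 22.1, H = N + 22.1·(cos 36.00°, sin 36.00°) = (60.52, -12.93). Then cos ∠EHN = HE·HN / (|HE||HN|), giving 48.06°.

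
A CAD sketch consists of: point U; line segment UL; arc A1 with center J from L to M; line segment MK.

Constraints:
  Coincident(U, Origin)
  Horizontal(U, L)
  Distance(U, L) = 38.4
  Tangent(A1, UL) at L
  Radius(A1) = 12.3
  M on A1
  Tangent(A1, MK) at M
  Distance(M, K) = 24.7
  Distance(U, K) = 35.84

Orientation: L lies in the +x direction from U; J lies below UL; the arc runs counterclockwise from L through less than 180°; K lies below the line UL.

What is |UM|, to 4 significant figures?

28.05

Checks: |JM| = 12.30 ✓; ∠(JM, MK) = 90.00° ✓; |MK| = 24.70 ✓; |UK| = 35.84 ✓.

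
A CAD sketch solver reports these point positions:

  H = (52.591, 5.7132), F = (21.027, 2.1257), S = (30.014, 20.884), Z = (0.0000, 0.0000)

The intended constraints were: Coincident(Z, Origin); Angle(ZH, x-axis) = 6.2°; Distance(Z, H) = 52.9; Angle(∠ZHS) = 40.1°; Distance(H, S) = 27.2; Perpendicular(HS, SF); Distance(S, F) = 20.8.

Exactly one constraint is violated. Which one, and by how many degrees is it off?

Perpendicular(HS, SF) — off by 8.30°.

Z = (0.00, 0.00) ✓; ZH at 6.200° ✓; |ZH| = 52.90 ✓; ∠ZHS = 40.10° ✓; |HS| = 27.20 ✓; ∠(HS, SF) = 98.30° ✗; |SF| = 20.80 ✓.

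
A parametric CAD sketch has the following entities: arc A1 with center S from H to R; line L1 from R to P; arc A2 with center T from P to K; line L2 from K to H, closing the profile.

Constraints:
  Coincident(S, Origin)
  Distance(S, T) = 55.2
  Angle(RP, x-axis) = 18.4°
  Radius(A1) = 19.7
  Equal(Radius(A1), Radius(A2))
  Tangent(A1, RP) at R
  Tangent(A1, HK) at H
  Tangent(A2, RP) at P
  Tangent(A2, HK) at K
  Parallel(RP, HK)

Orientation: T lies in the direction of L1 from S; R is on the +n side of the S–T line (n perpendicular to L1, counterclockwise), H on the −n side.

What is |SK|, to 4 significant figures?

58.61

The slot axis is L1's direction at 18.4°, so u = (cos 18.4°, sin 18.4°) = (0.9489, 0.3156) and n = (−sin 18.4°, cos 18.4°) = (-0.3156, 0.9489). S is at the origin and T lies 55.2 along u from S, so T = 55.2·u = (52.38, 17.42). Tangency of A1 to both parallel lines with radius 19.7 puts R and H at S ± 19.7·n: R = (-6.218, 18.69), H = (6.218, -18.69). Equal radii place P and K the same way about T: P = T + 19.7·n = (46.16, 36.12), K = T − 19.7·n = (58.60, -1.269). Then |SK| = |K − S| = 58.61.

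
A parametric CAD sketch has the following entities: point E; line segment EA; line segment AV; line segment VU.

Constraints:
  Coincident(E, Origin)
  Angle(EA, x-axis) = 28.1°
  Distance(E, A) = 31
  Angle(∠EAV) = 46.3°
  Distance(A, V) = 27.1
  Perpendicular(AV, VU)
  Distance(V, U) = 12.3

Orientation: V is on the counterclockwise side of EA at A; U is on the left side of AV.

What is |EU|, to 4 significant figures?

11.60

E is at the origin; EA runs at 28.1° with length 31.0, so A = 31.0·(cos 28.1°, sin 28.1°) = (27.35, 14.60). ∠EAV = 46.3°, so AV runs at 28.1° + (180° − 46.3°) = 161.8° from the x-axis; with |AV| = 27.1, V = A + 27.1·(cos 161.8°, sin 161.8°) = (1.602, 23.07). AV ⟂ VU; with |VU| = 12.3 on the left of AV, U = V + 12.3·(-0.3123, -0.9500) = (-2.240, 11.38). Then |EU| = |U − E| = 11.60.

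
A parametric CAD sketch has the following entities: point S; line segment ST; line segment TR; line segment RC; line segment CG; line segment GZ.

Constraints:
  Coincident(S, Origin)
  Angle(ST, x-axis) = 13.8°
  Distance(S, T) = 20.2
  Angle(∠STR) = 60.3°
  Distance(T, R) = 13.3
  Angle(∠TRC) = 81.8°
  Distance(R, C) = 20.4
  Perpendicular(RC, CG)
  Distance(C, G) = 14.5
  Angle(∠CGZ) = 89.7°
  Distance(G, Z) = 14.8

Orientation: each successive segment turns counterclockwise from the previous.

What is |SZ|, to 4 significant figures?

18.34

RC is perpendicular to CG, so CG runs at -38.30°; with |CG| = 14.5, G = (9.198, -10.53). ∠CGZ = 89.7° gives GZ at 52.00° from the x-axis; with |GZ| = 14.8, Z = (18.31, 1.132). Then |SZ| = |Z − S| = 18.34.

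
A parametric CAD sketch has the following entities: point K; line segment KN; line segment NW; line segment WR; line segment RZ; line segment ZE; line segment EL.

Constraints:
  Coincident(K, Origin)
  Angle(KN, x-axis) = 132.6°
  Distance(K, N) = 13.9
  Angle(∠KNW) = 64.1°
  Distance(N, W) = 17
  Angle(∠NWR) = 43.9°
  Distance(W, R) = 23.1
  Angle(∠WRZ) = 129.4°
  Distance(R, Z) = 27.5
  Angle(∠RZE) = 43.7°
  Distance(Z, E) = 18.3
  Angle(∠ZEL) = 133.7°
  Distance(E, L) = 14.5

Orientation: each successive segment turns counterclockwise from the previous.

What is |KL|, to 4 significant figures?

9.317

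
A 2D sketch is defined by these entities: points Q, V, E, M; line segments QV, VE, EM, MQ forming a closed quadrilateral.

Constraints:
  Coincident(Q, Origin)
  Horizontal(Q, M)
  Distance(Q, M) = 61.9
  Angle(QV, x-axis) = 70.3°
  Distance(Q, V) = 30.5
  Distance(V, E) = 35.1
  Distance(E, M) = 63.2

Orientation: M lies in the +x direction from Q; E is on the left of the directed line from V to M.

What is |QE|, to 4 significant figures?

64.66

Checks: |VE| = 35.10 ✓; |EM| = 63.20 ✓.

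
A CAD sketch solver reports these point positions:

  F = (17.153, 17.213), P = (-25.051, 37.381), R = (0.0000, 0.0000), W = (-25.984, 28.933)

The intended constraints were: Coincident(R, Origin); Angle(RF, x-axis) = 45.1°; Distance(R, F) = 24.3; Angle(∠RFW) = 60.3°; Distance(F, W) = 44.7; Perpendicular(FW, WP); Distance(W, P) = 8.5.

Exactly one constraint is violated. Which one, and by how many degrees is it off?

Perpendicular(FW, WP) — off by 8.90°.

R = (0.00, 0.00) ✓; RF at 45.10° ✓; |RF| = 24.30 ✓; ∠RFW = 60.30° ✓; |FW| = 44.70 ✓; ∠(FW, WP) = 81.10° ✗; |WP| = 8.499 ✓.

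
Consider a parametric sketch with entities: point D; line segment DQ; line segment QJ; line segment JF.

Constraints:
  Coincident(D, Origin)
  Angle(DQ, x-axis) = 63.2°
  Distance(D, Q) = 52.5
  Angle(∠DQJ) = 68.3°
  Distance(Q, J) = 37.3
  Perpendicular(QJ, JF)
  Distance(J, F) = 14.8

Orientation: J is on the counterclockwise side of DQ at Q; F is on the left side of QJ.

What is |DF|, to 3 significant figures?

38.4

D is at the origin; DQ runs at 63.2° with length 52.5, so Q = 52.5·(cos 63.2°, sin 63.2°) = (23.7, 46.9). ∠DQJ = 68.3°, so QJ runs at 63.2° + (180° − 68.3°) = 175° from the x-axis; with |QJ| = 37.3, J = Q + 37.3·(cos 175°, sin 175°) = (-13.5, 50.2). QJ ⟂ JF; with |JF| = 14.8 on the left of QJ, F = J + 14.8·(-0.0889, -0.996) = (-14.8, 35.4). Then |DF| = |F − D| = 38.4.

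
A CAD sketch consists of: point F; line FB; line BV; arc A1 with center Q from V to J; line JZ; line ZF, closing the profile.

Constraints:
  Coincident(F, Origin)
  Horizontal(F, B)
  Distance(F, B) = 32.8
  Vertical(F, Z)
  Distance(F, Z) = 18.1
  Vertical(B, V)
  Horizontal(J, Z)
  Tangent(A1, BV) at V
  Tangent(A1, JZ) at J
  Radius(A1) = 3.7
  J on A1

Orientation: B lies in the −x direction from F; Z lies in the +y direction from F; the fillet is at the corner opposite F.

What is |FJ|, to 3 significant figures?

34.3

The virtual corner opposite F is at (-32.8, 18.1). The tangent condition forces QV to be normal to BV and tangency of A1 to JZ means the radius QJ is perpendicular to JZ, with radius 3.7, so the center Q sits 3.7 in from both sides at Q = (-29.1, 14.4). That places the tangent points at V = (-32.8, 14.4) on BV and J = (-29.1, 18.1) on JZ. Then |FJ| = |J − F| = 34.3.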